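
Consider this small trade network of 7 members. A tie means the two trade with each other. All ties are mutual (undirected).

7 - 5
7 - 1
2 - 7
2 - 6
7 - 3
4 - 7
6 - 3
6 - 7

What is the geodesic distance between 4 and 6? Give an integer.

2

One shortest route is 4 – 7 – 6, which uses 2 edges, and 4 and 6 are not directly tied, so nothing shorter exists. So d(4,6) = 2.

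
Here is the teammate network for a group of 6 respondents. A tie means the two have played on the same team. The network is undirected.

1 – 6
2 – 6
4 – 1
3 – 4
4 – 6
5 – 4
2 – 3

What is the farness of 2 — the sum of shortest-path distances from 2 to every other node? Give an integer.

Distances from 2: 1:2, 3:1, 4:2, 5:3, 6:1.
Sum = 2 + 1 + 2 + 3 + 1 = 9.

9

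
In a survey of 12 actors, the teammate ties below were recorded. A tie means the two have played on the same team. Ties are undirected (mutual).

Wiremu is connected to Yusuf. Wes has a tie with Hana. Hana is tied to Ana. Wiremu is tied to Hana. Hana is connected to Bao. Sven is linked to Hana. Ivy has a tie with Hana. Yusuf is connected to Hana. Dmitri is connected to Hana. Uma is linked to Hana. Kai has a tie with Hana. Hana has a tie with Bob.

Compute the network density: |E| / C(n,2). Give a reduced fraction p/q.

2/11

There are 12 edges and 12 nodes, so the maximum possible is C(12,2) = 66.
Density = 12/66 = 2/11.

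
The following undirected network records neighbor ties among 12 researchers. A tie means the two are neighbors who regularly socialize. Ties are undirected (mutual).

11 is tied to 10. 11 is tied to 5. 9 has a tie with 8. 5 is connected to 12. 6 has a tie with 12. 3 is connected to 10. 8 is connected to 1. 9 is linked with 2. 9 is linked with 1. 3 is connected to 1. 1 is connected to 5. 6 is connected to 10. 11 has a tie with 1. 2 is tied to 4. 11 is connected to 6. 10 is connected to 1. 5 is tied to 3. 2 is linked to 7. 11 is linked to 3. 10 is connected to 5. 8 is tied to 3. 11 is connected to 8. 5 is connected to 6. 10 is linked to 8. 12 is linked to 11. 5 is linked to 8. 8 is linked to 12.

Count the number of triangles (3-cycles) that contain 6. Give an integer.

6's neighbors: 5, 10, 11, and 12.
Neighbor pairs that are themselves tied: 6–5–10; 6–5–11; 6–5–12; 6–10–11; 6–11–12. Each forms one triangle with 6, for 5 in total.

5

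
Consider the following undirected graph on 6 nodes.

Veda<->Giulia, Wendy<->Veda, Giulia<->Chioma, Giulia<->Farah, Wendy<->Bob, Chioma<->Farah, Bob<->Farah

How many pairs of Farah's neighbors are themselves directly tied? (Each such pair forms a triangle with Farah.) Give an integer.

1

Farah's neighbors: Bob, Chioma, and Giulia.
Neighbor pairs that are themselves tied: Farah–Chioma–Giulia. Each forms one triangle with Farah, for 1 in total.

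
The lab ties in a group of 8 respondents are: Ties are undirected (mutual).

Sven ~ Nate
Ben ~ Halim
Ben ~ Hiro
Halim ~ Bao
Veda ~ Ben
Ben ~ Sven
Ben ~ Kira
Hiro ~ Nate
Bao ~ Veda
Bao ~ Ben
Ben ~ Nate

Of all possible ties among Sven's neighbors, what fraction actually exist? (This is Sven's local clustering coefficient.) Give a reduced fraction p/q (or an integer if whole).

1

Sven's neighbors: Ben and Nate (k = 2).
Possible neighbor pairs: C(2,2) = 1. Edges among them: Ben–Nate → e = 1.
Clustering(Sven) = 1/1.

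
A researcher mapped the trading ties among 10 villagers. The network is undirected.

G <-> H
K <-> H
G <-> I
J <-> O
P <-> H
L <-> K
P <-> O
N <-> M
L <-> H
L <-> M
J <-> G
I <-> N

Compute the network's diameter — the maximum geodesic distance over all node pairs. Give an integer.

Eccentricity of each node (its greatest distance to any other): G:3, H:3, I:3, J:4, K:3, L:3, M:4, N:4, O:4, P:4.
The maximum eccentricity is 4, realized for instance by the pair O–N via O – J – G – I – N. So the diameter is 4.

4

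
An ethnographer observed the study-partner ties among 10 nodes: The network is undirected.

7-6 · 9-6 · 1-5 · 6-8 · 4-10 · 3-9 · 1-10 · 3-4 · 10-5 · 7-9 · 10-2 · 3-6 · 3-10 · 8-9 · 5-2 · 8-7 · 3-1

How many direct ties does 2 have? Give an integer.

2

2 is directly tied to 5 and 10. That is 2 neighbors, so the degree of 2 is 2.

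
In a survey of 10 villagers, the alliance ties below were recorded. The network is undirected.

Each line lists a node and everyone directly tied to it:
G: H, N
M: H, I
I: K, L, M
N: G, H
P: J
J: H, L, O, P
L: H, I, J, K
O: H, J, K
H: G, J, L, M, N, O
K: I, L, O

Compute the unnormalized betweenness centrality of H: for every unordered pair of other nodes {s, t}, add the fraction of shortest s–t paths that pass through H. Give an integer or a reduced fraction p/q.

Pairs whose geodesics pass through H — N–M: 1; N–K: 2/2; N–I: 2/2; N–L: 1; N–J: 1; N–O: 1; N–P: 1; M–G: 1; M–L: 1/2; M–J: 1; M–O: 1; M–P: 1; K–G: 2/2; I–G: 2/2 … (+5 more pairs).
All other pairs contribute 0.
Summing the contributions gives betweenness(H) = 107/6.

107/6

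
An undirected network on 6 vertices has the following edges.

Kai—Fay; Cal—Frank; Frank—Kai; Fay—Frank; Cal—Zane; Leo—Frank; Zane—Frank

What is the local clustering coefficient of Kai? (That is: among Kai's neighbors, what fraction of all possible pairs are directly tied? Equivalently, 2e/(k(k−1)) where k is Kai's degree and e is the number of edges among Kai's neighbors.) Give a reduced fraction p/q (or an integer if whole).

Kai's neighbors: Fay and Frank (k = 2).
Possible neighbor pairs: C(2,2) = 1. Edges among them: Fay–Frank → e = 1.
Clustering(Kai) = 1/1.

1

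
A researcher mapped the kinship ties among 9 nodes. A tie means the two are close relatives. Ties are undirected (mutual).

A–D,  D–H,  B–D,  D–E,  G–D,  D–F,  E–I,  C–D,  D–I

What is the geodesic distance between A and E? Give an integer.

2

One shortest route is A – D – E, which uses 2 edges, and A and E are not directly tied, so nothing shorter exists. So d(A,E) = 2.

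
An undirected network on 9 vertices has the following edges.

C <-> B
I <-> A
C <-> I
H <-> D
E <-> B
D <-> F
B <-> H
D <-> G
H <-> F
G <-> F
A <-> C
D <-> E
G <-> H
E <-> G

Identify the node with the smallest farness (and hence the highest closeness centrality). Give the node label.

B

Farness (sum of distances to all others) for each node — A:22, B:13, C:16, D:17, E:15, F:18, G:17, H:14, I:22.
The smallest farness is 13, for B, so B has the highest closeness.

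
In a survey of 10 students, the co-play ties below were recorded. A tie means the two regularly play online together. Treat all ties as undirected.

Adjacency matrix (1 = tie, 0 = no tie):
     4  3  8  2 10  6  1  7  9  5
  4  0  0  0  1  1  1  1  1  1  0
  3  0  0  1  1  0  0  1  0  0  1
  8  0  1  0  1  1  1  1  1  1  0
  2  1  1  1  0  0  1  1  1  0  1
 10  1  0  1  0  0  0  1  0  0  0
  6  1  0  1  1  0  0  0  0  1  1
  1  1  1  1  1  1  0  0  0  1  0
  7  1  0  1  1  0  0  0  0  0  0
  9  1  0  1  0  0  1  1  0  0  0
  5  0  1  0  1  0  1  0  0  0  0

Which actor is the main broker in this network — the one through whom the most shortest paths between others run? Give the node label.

8

Unnormalized betweenness of each node: 1:241/84, 2:145/28, 3:47/42, 4:76/21, 5:1/3, 6:71/28, 7:1/6, 8:235/42, 9:5/12, 10:1/6.
8 has the largest value, 235/42, making it the main broker — the node through which the most shortest paths run.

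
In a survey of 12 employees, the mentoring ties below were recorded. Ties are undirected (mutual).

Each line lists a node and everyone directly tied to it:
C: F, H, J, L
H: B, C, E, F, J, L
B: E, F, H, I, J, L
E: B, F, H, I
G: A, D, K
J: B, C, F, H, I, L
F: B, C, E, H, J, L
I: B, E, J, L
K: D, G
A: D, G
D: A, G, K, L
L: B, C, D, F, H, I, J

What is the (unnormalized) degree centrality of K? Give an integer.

2

K is directly tied to D and G. That is 2 neighbors, so the degree of K is 2.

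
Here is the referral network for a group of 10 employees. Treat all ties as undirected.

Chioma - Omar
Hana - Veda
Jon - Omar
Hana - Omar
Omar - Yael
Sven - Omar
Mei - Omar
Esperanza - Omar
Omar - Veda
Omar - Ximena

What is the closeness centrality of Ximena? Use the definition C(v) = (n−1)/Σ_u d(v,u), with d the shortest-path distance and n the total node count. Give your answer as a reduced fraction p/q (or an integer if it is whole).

9/17

Distances from Ximena: Chioma:2, Esperanza:2, Hana:2, Jon:2, Mei:2, Omar:1, Sven:2, Veda:2, Yael:2. Sum = 17.
n = 10, so closeness = 9/17.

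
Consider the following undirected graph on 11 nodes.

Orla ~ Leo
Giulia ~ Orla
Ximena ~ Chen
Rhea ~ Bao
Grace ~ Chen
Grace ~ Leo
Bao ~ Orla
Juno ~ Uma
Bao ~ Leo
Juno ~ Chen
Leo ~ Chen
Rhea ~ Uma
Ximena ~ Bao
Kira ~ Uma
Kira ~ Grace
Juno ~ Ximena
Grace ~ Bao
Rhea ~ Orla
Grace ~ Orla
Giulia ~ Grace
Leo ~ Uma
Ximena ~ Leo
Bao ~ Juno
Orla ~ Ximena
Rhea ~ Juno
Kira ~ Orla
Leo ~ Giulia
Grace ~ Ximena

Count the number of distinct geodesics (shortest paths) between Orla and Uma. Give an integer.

The shortest distance is 2. The length-2 paths are: Orla–Rhea–Uma; Orla–Leo–Uma; Orla–Kira–Uma.
That gives 3 distinct shortest paths.

3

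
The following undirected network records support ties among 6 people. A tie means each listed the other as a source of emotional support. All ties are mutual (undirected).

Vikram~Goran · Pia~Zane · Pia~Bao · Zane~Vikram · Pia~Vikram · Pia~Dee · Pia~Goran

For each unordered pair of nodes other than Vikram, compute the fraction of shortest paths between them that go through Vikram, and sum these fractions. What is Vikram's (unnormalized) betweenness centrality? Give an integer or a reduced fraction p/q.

Pairs whose geodesics pass through Vikram — Zane–Goran: 1/2.
All other pairs contribute 0.
Summing the contributions gives betweenness(Vikram) = 1/2.

1/2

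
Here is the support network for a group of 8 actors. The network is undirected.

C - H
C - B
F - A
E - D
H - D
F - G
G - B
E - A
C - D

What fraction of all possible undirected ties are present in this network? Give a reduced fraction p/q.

There are 9 edges and 8 nodes, so the maximum possible is C(8,2) = 28.
Density = 9/28.

9/28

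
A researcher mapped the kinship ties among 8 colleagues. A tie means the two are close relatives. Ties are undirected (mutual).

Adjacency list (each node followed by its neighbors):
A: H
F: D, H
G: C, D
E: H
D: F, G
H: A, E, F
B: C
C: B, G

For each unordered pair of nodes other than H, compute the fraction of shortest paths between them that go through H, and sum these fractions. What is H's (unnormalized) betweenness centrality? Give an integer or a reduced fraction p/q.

11

Pairs whose geodesics pass through H — E–C: 1; E–B: 1; E–D: 1; E–G: 1; E–F: 1; E–A: 1; C–A: 1; B–A: 1; D–A: 1; G–A: 1; F–A: 1.
All other pairs contribute 0.
Summing the contributions gives betweenness(H) = 11.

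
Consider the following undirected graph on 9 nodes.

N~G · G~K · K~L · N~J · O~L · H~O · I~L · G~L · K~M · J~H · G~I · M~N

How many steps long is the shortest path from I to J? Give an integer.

3

One shortest route is I – G – N – J, which uses 3 edges, and at distance 2 from I we only reach {K, N, O}, which does not include J. So d(I,J) = 3.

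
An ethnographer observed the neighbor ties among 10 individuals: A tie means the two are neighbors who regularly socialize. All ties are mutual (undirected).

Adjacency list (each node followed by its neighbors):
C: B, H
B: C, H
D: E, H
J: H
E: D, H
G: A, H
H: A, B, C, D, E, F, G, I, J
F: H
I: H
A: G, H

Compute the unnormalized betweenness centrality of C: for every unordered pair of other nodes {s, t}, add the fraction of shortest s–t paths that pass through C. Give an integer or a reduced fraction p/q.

0

No shortest path between any pair of other nodes passes through C.
Summing the contributions gives betweenness(C) = 0.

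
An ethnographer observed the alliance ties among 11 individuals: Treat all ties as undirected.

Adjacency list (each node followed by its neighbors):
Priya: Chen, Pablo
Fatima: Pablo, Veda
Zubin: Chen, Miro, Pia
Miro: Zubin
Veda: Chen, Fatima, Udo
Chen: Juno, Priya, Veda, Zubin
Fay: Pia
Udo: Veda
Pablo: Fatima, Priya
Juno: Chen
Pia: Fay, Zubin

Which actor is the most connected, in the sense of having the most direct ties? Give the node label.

Degrees — Chen:4, Fatima:2, Fay:1, Juno:1, Miro:1, Pablo:2, Pia:2, Priya:2, Udo:1, Veda:3, Zubin:3.
The maximum is 4, attained only by Chen.

Chen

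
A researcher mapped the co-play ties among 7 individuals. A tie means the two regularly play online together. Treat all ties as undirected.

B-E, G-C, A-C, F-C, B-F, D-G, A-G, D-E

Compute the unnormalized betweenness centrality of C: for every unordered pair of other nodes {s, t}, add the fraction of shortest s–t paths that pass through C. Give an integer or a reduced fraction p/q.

Pairs whose geodesics pass through C — D–F: 1/2; G–F: 1; G–B: 1/2; A–F: 1; A–B: 1.
All other pairs contribute 0.
Summing the contributions gives betweenness(C) = 4.

4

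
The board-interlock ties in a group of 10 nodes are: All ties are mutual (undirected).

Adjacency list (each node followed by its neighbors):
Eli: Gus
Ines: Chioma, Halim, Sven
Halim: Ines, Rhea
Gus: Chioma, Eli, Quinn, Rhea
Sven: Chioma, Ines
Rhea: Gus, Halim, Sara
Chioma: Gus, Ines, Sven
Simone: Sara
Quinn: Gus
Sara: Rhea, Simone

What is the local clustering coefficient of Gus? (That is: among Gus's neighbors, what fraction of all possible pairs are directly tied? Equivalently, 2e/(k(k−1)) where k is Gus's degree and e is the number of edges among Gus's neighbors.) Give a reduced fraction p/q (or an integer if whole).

0

Gus's neighbors: Chioma, Eli, Quinn, and Rhea (k = 4).
Possible neighbor pairs: C(4,2) = 6. Edges among them: none → e = 0.
Clustering(Gus) = 0/6 = 0.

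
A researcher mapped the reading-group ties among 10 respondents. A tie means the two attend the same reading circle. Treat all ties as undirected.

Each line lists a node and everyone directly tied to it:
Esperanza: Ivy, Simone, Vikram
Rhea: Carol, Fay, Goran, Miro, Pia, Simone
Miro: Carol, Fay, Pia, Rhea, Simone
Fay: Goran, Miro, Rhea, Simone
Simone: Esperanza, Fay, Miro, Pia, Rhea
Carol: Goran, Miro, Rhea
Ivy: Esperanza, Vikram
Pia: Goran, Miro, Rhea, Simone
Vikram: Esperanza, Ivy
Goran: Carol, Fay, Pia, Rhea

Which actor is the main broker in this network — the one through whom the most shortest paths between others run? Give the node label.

Simone

Unnormalized betweenness of each node: Carol:1/4, Esperanza:14, Fay:19/12, Goran:11/12, Ivy:0, Miro:35/12, Pia:19/12, Rhea:9/2, Simone:73/4, Vikram:0.
Simone has the largest value, 73/4, making it the main broker — the node through which the most shortest paths run.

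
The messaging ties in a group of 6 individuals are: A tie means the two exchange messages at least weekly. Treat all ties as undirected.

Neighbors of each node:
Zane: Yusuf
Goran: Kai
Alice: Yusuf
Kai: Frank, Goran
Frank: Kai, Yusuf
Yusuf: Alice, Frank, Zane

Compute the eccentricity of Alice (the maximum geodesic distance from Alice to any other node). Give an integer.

4

Distances from Alice: Frank:2, Goran:4, Kai:3, Yusuf:1, Zane:2.
The largest is 4 (to Goran), so the eccentricity of Alice is 4.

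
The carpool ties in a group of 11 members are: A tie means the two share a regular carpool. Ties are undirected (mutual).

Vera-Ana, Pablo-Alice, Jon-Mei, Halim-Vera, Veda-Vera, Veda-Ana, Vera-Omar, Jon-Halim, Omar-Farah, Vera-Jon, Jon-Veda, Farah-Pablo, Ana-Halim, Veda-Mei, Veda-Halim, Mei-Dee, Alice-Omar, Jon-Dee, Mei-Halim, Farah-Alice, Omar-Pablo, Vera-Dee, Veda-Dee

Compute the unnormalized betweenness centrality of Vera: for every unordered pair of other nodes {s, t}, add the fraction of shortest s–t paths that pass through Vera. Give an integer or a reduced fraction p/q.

Pairs whose geodesics pass through Vera — Ana–Jon: 1/3; Ana–Dee: 1/2; Ana–Omar: 1; Ana–Alice: 1; Ana–Pablo: 1; Ana–Farah: 1; Jon–Omar: 1; Jon–Alice: 1; Jon–Pablo: 1; Jon–Farah: 1; Halim–Dee: 1/4; Halim–Omar: 1; Halim–Alice: 1; Halim–Pablo: 1 … (+13 more pairs).
All other pairs contribute 0.
Summing the contributions gives betweenness(Vera) = 301/12.

301/12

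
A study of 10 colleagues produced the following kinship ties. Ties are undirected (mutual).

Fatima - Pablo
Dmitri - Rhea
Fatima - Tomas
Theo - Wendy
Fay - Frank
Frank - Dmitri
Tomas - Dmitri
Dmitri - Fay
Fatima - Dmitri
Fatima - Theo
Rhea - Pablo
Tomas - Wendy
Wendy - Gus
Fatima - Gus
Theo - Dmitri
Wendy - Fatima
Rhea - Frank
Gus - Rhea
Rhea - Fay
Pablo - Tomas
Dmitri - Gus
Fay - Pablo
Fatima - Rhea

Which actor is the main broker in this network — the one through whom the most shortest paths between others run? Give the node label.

Unnormalized betweenness of each node: Dmitri:25/3, Fatima:133/24, Fay:3/4, Frank:0, Gus:4/3, Pablo:17/12, Rhea:11/3, Theo:13/24, Tomas:17/12, Wendy:1.
Dmitri has the largest value, 25/3, making it the main broker — the node through which the most shortest paths run.

Dmitri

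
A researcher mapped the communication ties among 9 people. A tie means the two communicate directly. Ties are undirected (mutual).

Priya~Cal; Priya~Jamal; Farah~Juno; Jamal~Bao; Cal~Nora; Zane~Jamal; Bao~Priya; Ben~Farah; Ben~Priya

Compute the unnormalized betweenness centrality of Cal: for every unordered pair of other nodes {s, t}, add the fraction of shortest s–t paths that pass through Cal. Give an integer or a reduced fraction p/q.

7

Pairs whose geodesics pass through Cal — Farah–Nora: 1; Priya–Nora: 1; Ben–Nora: 1; Juno–Nora: 1; Zane–Nora: 1; Bao–Nora: 1; Nora–Jamal: 1.
All other pairs contribute 0.
Summing the contributions gives betweenness(Cal) = 7.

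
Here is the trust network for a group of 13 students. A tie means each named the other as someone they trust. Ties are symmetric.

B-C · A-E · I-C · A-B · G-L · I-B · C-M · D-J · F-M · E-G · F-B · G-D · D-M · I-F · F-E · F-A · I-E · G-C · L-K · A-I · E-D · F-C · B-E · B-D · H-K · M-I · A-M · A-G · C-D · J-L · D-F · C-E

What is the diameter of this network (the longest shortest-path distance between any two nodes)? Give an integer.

Eccentricity of each node (its greatest distance to any other): A:4, B:5, C:4, D:4, E:4, F:5, G:3, H:5, I:5, J:3, K:4, L:3, M:5.
The maximum eccentricity is 5, realized for instance by the pair H–M via H – K – L – G – C – M. So the diameter is 5.

5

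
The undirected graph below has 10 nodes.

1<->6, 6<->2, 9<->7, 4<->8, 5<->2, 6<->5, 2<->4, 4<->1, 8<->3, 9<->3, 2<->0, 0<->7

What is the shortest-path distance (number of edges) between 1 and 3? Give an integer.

3

One shortest route is 1 – 4 – 8 – 3, which uses 3 edges, and at distance 2 from 1 we only reach {2, 5, 8}, which does not include 3. So d(1,3) = 3.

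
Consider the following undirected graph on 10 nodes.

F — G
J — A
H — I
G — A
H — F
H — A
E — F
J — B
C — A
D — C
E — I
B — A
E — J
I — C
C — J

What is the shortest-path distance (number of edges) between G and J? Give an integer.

One shortest route is G – A – J, which uses 2 edges, and G and J are not directly tied, so nothing shorter exists. So d(G,J) = 2.

2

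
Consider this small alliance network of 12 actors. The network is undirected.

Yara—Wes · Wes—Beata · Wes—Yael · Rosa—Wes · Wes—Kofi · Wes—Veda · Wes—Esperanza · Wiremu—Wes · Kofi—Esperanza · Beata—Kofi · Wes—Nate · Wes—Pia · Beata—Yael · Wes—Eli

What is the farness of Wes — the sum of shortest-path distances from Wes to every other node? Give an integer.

Distances from Wes: Beata:1, Eli:1, Esperanza:1, Kofi:1, Nate:1, Pia:1, Rosa:1, Veda:1, Wiremu:1, Yael:1, Yara:1.
Sum = 1 + 1 + 1 + 1 + 1 + 1 + 1 + 1 + 1 + 1 + 1 = 11.

11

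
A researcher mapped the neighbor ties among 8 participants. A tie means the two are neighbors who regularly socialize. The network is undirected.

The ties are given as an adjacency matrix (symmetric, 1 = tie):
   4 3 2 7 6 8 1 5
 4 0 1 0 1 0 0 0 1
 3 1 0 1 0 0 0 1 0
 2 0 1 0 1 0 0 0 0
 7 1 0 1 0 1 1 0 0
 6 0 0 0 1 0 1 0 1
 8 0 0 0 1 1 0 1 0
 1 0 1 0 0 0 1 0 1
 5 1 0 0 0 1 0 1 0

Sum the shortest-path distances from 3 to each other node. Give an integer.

12

Distances from 3: 1:1, 2:1, 4:1, 5:2, 6:3, 7:2, 8:2.
Sum = 1 + 1 + 1 + 2 + 3 + 2 + 2 = 12.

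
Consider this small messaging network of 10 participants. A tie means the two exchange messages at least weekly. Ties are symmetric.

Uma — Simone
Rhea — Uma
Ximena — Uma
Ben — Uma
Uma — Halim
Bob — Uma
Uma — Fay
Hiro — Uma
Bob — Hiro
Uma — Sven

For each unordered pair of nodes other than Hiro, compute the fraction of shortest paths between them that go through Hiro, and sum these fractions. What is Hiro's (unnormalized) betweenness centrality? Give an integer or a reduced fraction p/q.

No shortest path between any pair of other nodes passes through Hiro.
Summing the contributions gives betweenness(Hiro) = 0.

0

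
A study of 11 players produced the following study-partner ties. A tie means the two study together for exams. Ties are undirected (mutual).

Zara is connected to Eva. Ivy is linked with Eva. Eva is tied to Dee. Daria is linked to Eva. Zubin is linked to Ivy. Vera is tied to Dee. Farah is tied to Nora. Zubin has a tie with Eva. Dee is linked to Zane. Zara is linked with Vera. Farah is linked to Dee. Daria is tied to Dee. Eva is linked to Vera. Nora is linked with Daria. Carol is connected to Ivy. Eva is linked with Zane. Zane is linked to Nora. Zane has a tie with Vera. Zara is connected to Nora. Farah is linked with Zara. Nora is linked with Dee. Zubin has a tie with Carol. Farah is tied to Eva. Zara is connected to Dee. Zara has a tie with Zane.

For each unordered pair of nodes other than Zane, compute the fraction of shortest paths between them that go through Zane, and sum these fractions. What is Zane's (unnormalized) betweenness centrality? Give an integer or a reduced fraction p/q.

Pairs whose geodesics pass through Zane — Nora–Vera: 1/3; Nora–Eva: 1/5; Nora–Carol: 2/10; Nora–Zubin: 1/5; Nora–Ivy: 1/5.
All other pairs contribute 0.
Summing the contributions gives betweenness(Zane) = 17/15.

17/15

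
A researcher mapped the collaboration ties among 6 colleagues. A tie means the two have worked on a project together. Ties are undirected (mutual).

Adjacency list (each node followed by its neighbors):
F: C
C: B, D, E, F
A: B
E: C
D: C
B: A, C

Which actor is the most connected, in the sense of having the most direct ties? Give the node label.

Degrees — A:1, B:2, C:4, D:1, E:1, F:1.
The maximum is 4, attained only by C.

C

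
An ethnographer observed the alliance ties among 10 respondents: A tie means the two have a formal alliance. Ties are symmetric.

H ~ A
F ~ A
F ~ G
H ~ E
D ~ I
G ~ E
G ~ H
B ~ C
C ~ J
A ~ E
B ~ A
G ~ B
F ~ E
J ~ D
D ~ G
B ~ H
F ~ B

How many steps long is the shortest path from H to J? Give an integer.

One shortest route is H – G – D – J, which uses 3 edges, and at distance 2 from H we only reach {C, D, F}, which does not include J. So d(H,J) = 3.

3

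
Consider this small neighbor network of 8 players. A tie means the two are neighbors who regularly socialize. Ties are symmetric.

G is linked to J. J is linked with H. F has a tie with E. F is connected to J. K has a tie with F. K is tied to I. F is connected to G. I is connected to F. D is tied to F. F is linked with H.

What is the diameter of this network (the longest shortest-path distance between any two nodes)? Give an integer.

Eccentricity of each node (its greatest distance to any other): D:2, E:2, F:1, G:2, H:2, I:2, J:2, K:2.
The maximum eccentricity is 2, realized for instance by the pair K–J via K – F – J. So the diameter is 2.

2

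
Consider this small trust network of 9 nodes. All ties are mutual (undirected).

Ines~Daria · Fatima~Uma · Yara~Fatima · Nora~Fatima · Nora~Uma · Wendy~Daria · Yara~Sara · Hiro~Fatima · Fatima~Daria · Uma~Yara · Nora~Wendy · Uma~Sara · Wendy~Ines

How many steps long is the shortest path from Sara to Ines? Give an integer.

One shortest route is Sara – Uma – Fatima – Daria – Ines, which uses 4 edges, and at distance 3 from Sara we only reach {Daria, Hiro, Wendy}, which does not include Ines. So d(Sara,Ines) = 4.

4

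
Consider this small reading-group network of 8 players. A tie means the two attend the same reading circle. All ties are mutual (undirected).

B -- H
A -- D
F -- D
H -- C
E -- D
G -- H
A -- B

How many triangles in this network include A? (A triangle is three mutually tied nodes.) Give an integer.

A's neighbors are B and D, but none of them are tied to each other, so no triangle contains A.

0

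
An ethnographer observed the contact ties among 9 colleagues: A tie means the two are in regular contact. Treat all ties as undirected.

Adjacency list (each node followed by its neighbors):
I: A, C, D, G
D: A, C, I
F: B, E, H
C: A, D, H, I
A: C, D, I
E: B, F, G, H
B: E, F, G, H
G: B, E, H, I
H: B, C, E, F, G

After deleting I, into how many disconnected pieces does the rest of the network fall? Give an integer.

I's neighbors (A, C, D, and G) remain reachable from one another through other ties, so the rest of the network stays in one piece.

1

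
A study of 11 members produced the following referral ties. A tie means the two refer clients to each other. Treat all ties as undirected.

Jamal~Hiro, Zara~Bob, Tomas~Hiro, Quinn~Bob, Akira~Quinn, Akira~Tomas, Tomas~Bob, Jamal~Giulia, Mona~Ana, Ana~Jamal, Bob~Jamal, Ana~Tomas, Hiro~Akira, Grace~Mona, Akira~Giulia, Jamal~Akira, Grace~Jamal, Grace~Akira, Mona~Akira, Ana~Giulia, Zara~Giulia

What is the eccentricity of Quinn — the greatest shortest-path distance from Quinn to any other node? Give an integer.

3

Distances from Quinn: Akira:1, Ana:3, Bob:1, Giulia:2, Grace:2, Hiro:2, Jamal:2, Mona:2, Tomas:2, Zara:2.
The largest is 3 (to Ana), so the eccentricity of Quinn is 3.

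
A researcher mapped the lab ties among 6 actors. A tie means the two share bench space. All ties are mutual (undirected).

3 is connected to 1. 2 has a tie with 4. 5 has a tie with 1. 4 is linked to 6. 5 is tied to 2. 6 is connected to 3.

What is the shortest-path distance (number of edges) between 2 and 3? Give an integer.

One shortest route is 2 – 5 – 1 – 3, which uses 3 edges, and at distance 2 from 2 we only reach {1, 6}, which does not include 3. So d(2,3) = 3.

3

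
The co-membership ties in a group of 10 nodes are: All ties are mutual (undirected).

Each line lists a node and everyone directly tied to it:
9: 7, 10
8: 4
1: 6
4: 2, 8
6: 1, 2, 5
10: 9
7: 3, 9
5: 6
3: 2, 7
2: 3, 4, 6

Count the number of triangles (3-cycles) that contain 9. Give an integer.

0

9's neighbors are 7 and 10, but none of them are tied to each other, so no triangle contains 9.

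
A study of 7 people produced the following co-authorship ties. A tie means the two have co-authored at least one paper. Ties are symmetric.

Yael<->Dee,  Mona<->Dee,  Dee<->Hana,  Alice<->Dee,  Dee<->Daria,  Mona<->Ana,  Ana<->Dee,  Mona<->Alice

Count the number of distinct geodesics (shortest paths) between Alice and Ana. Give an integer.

2

The shortest distance is 2. The length-2 paths are: Alice–Dee–Ana; Alice–Mona–Ana.
That gives 2 distinct shortest paths.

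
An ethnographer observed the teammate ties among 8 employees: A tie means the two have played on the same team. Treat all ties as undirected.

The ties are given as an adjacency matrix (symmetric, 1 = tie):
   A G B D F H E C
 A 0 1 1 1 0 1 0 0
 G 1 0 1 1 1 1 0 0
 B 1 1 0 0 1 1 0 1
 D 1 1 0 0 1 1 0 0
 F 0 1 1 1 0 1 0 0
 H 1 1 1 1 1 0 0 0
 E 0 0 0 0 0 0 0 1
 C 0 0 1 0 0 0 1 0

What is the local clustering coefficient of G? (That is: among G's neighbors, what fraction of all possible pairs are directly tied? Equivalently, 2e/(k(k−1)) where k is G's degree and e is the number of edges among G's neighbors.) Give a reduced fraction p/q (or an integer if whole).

G's neighbors: A, B, D, F, and H (k = 5).
Possible neighbor pairs: C(5,2) = 10. Edges among them: A–B, A–D, A–H, B–F, B–H, D–F, D–H, F–H → e = 8.
Clustering(G) = 8/10 = 4/5.

4/5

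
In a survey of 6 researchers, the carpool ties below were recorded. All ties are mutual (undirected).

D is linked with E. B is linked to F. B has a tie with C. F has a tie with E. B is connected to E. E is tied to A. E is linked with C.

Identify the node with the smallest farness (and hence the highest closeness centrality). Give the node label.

E

Farness (sum of distances to all others) for each node — A:9, B:7, C:8, D:9, E:5, F:8.
The smallest farness is 5, for E, so E has the highest closeness.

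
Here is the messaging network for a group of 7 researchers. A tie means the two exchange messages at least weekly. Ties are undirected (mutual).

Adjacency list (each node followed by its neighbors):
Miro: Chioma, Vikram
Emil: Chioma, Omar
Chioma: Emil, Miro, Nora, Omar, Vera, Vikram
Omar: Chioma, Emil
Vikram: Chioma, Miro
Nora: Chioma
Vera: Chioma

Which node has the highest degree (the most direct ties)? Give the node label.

Degrees — Chioma:6, Emil:2, Miro:2, Nora:1, Omar:2, Vera:1, Vikram:2.
The maximum is 6, attained only by Chioma.

Chioma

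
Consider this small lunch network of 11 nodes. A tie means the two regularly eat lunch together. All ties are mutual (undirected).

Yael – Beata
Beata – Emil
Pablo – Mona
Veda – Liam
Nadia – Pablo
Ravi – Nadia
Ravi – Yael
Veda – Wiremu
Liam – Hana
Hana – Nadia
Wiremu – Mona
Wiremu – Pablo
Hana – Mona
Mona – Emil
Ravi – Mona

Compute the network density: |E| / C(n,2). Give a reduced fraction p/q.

There are 15 edges and 11 nodes, so the maximum possible is C(11,2) = 55.
Density = 15/55 = 3/11.

3/11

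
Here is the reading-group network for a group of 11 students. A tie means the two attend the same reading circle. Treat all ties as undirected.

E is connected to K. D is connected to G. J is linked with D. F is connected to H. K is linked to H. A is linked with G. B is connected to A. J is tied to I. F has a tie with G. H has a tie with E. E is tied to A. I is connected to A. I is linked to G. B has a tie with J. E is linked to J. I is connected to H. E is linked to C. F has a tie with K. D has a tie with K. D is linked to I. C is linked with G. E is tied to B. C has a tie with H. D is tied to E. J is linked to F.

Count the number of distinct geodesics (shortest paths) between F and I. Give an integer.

The shortest distance is 2. The length-2 paths are: F–G–I; F–J–I; F–H–I.
That gives 3 distinct shortest paths.

3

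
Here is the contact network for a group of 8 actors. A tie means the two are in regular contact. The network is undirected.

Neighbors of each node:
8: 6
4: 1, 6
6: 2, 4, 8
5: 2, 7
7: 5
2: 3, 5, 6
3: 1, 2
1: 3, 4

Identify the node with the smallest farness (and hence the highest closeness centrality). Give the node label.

2

Farness (sum of distances to all others) for each node — 1:16, 2:11, 3:14, 4:15, 5:15, 6:12, 7:21, 8:18.
The smallest farness is 11, for 2, so 2 has the highest closeness.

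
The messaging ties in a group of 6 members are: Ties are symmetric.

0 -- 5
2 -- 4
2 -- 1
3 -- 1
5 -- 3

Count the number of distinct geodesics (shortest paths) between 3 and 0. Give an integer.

1

The shortest distance is 2, and the only length-2 path is 3–5–0. So there is exactly 1 shortest path.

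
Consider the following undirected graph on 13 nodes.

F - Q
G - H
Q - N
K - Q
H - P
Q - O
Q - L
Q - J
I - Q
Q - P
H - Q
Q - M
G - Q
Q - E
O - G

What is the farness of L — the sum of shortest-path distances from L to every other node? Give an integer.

23

Distances from L: E:2, F:2, G:2, H:2, I:2, J:2, K:2, M:2, N:2, O:2, P:2, Q:1.
Sum = 2 + 2 + 2 + 2 + 2 + 2 + 2 + 2 + 2 + 2 + 2 + 1 = 23.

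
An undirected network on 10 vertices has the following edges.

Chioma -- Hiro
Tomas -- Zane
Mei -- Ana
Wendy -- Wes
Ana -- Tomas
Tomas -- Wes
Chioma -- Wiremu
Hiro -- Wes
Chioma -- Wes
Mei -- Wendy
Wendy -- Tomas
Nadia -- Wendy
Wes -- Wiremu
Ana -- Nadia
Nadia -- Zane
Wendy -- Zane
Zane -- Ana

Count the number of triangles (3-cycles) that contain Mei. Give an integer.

Mei's neighbors are Ana and Wendy, but none of them are tied to each other, so no triangle contains Mei.

0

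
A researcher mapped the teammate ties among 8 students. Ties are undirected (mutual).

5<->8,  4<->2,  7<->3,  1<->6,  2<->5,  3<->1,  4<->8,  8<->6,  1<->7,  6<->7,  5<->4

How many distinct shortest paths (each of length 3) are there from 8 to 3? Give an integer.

2

The shortest distance is 3. The length-3 paths are: 8–6–1–3; 8–6–7–3.
That gives 2 distinct shortest paths.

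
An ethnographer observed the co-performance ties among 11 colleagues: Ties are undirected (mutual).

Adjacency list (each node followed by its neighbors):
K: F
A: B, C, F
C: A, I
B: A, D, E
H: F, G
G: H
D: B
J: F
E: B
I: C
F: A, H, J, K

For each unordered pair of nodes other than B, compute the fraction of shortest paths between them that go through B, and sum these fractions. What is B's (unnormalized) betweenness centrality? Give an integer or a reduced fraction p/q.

17

Pairs whose geodesics pass through B — C–E: 1; C–D: 1; J–E: 1; J–D: 1; E–G: 1; E–K: 1; E–H: 1; E–D: 1; E–I: 1; E–F: 1; E–A: 1; G–D: 1; K–D: 1; H–D: 1 … (+3 more pairs).
All other pairs contribute 0.
Summing the contributions gives betweenness(B) = 17.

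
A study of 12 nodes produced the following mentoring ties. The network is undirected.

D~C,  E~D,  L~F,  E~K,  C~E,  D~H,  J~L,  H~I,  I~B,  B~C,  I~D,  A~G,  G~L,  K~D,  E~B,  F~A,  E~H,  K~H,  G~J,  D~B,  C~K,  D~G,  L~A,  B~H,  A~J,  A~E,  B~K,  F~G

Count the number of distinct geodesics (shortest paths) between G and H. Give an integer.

1

The shortest distance is 2, and the only length-2 path is G–D–H. So there is exactly 1 shortest path.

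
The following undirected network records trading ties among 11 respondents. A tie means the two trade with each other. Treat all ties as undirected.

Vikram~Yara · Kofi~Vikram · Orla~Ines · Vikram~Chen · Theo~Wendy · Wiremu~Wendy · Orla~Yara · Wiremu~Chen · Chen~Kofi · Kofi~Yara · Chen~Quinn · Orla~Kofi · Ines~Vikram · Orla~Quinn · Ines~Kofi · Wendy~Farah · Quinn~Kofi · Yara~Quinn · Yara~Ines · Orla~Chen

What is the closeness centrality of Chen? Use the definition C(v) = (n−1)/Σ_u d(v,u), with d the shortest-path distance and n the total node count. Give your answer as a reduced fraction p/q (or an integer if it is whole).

Distances from Chen: Farah:3, Ines:2, Kofi:1, Orla:1, Quinn:1, Theo:3, Vikram:1, Wendy:2, Wiremu:1, Yara:2. Sum = 17.
n = 11, so closeness = 10/17.

10/17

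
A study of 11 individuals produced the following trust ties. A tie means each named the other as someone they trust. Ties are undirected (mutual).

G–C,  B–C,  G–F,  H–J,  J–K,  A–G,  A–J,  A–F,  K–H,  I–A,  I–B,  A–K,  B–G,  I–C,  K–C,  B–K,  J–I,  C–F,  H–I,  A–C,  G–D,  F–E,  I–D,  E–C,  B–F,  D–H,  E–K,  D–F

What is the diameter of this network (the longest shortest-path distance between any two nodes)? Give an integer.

Eccentricity of each node (its greatest distance to any other): A:2, B:2, C:2, D:2, E:2, F:2, G:2, H:2, I:2, J:2, K:2.
The maximum eccentricity is 2, realized for instance by the pair E–H via E – K – H. So the diameter is 2.

2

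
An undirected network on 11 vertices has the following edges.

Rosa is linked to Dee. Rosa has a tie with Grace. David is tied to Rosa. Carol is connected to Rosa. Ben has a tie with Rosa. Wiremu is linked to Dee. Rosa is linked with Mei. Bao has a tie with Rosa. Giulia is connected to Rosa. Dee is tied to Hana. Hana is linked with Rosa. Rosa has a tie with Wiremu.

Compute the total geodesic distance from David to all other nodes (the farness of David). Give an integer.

Distances from David: Bao:2, Ben:2, Carol:2, Dee:2, Giulia:2, Grace:2, Hana:2, Mei:2, Rosa:1, Wiremu:2.
Sum = 2 + 2 + 2 + 2 + 2 + 2 + 2 + 2 + 1 + 2 = 19.

19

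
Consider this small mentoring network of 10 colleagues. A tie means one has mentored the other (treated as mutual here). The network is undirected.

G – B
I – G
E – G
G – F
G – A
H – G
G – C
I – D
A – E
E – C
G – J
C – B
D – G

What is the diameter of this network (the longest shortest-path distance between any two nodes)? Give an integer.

Eccentricity of each node (its greatest distance to any other): A:2, B:2, C:2, D:2, E:2, F:2, G:1, H:2, I:2, J:2.
The maximum eccentricity is 2, realized for instance by the pair D–B via D – G – B. So the diameter is 2.

2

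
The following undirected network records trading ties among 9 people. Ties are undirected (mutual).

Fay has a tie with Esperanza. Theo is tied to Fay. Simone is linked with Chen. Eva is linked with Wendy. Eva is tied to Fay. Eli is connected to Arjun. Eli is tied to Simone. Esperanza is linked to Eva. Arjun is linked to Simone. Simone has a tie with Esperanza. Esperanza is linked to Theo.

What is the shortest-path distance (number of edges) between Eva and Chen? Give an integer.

3

One shortest route is Eva – Esperanza – Simone – Chen, which uses 3 edges, and at distance 2 from Eva we only reach {Simone, Theo}, which does not include Chen. So d(Eva,Chen) = 3.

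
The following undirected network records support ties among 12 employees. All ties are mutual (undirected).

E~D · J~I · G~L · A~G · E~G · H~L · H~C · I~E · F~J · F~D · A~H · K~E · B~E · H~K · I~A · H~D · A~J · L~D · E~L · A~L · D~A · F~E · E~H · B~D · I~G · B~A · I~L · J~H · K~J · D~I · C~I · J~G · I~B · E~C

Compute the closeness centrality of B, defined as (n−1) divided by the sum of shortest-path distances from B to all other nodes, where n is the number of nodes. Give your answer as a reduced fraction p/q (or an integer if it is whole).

Distances from B: A:1, C:2, D:1, E:1, F:2, G:2, H:2, I:1, J:2, K:2, L:2. Sum = 18.
n = 12, so closeness = 11/18.

11/18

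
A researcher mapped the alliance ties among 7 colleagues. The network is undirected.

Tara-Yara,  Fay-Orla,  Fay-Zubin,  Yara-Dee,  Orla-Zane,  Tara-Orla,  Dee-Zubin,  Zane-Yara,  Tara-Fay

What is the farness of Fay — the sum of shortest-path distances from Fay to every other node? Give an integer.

9

Distances from Fay: Dee:2, Orla:1, Tara:1, Yara:2, Zane:2, Zubin:1.
Sum = 2 + 1 + 1 + 2 + 2 + 1 = 9.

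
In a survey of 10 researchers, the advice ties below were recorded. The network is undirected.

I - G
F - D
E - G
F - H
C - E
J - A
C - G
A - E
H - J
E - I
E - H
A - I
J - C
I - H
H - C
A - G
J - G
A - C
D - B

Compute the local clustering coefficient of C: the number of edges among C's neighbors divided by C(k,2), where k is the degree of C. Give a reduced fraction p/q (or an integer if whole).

7/10

C's neighbors: A, E, G, H, and J (k = 5).
Possible neighbor pairs: C(5,2) = 10. Edges among them: A–E, A–G, A–J, E–G, E–H, G–J, H–J → e = 7.
Clustering(C) = 7/10.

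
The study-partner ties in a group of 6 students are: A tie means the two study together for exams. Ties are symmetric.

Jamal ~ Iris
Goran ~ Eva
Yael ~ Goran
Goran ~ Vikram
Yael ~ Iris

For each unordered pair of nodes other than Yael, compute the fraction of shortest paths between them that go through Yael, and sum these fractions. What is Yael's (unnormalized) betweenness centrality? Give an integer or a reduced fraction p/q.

Pairs whose geodesics pass through Yael — Eva–Iris: 1; Eva–Jamal: 1; Iris–Vikram: 1; Iris–Goran: 1; Vikram–Jamal: 1; Goran–Jamal: 1.
All other pairs contribute 0.
Summing the contributions gives betweenness(Yael) = 6.

6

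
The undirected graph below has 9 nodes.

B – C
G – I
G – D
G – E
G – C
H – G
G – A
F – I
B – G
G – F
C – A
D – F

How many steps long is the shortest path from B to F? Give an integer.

2

One shortest route is B – G – F, which uses 2 edges, and B and F are not directly tied, so nothing shorter exists. So d(B,F) = 2.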